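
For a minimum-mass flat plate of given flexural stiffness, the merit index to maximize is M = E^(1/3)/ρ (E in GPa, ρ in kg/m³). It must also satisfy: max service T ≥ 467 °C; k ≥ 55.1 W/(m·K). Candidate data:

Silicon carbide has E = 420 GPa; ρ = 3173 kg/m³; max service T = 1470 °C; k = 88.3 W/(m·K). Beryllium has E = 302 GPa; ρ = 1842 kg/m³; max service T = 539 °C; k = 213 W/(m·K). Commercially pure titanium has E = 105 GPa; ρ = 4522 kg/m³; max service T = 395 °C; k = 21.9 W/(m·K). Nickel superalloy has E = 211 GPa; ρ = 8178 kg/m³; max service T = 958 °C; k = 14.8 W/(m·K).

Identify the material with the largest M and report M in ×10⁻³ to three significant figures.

Screen on constraints: max service T ≥ 467 °C; k ≥ 55.1 W/(m·K). Survivors: silicon carbide, beryllium.
Computing M directly (units already consistent):
  beryllium: M = 3.64×10⁻³
  silicon carbide: M = 2.36×10⁻³
The maximum is for beryllium.

beryllium, M = 3.64×10⁻³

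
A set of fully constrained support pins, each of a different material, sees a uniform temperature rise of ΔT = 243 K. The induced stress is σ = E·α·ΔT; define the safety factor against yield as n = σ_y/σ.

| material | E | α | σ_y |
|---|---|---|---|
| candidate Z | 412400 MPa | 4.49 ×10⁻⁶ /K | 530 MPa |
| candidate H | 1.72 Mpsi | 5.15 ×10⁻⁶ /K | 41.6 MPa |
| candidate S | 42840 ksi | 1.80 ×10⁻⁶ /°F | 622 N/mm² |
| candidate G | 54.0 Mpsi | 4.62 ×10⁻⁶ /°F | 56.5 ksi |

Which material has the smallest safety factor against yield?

In consistent units (E in GPa, α in ×10⁻⁶/K, σ_y in MPa):
  candidate Z: E = 412.4, α = 4.49, σ_y = 530.0 → σ = 450 MPa, n = 1.18
  candidate H: E = 11.86, α = 5.15, σ_y = 41.60 → σ = 14.8 MPa, n = 2.80
  candidate S: E = 295.4, α = 3.24, σ_y = 622.0 → σ = 233 MPa, n = 2.67
  candidate G: E = 372.3, α = 8.32, σ_y = 389.6 → σ = 752 MPa, n = 0.518
Candidate G has the lowest safety factor, n = 0.518.

candidate G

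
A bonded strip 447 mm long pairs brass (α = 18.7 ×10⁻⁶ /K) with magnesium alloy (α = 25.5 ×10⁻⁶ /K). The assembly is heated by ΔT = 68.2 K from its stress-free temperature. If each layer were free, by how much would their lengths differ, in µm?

Δα = |18.7 − 25.5|×10⁻⁶/K = 6.80×10⁻⁶/K.
ΔL_mismatch = Δα·L·ΔT = 6.80×10⁻⁶ × 447.0 mm × 68.2 K = 207 µm.

207 µm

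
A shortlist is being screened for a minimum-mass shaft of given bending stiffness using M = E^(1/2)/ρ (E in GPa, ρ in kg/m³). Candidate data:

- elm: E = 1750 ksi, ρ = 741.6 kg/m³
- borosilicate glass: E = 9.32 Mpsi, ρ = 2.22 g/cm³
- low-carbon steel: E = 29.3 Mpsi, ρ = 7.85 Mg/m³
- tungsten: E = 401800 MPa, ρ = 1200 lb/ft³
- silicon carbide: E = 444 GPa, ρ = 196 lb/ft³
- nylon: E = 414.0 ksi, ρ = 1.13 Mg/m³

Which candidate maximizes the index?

silicon carbide

In SI units:
  elm: E = 12.07 GPa, ρ = 741.6 kg/m³
  borosilicate glass: E = 64.26 GPa, ρ = 2220 kg/m³
  low-carbon steel: E = 202.0 GPa, ρ = 7850 kg/m³
  tungsten: E = 401.8 GPa, ρ = 19220 kg/m³
  silicon carbide: E = 444.0 GPa, ρ = 3140 kg/m³
  nylon: E = 2.854 GPa, ρ = 1130 kg/m³
  silicon carbide: M = 6.71×10⁻³
  elm: M = 4.68×10⁻³
  borosilicate glass: M = 3.61×10⁻³
  low-carbon steel: M = 1.81×10⁻³
  nylon: M = 1.50×10⁻³
  tungsten: M = 1.04×10⁻³
The maximum is for silicon carbide.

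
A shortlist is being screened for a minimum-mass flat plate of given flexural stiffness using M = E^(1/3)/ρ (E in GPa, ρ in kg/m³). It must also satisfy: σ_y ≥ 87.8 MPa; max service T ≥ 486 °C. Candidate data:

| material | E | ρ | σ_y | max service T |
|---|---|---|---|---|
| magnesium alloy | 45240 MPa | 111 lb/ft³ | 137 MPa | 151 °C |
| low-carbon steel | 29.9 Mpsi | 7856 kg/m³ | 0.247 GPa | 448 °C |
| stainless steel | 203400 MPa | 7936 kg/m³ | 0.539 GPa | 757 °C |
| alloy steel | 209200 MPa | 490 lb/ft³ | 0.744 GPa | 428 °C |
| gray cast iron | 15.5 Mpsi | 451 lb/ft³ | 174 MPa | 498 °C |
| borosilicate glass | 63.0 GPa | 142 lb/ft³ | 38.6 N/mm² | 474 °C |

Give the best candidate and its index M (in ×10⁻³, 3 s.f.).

Screen on constraints: σ_y ≥ 87.8 MPa; max service T ≥ 486 °C. Survivors: stainless steel, gray cast iron.
Putting every candidate on a common basis:
  stainless steel: E = 203.4 GPa, ρ = 7936 kg/m³
  gray cast iron: E = 106.9 GPa, ρ = 7224 kg/m³
  stainless steel: M = 0.741×10⁻³
  gray cast iron: M = 0.657×10⁻³
Stainless steel has the largest M.

stainless steel, M = 0.741×10⁻³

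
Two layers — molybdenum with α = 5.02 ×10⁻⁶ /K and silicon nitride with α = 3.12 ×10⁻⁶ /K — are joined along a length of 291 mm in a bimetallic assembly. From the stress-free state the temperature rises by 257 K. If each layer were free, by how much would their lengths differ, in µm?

Δα = |5.02 − 3.12|×10⁻⁶/K = 1.90×10⁻⁶/K.
ΔL_mismatch = Δα·L·ΔT = 1.90×10⁻⁶ × 291.0 mm × 257.0 K = 142 µm.

142 µm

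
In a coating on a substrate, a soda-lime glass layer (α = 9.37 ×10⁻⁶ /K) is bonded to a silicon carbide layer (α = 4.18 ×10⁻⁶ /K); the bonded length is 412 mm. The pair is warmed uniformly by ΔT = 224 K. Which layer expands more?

α(soda-lime glass) = 9.37×10⁻⁶/K vs α(silicon carbide) = 4.18×10⁻⁶/K.
Higher α expands more for the same ΔT: soda-lime glass.

soda-lime glass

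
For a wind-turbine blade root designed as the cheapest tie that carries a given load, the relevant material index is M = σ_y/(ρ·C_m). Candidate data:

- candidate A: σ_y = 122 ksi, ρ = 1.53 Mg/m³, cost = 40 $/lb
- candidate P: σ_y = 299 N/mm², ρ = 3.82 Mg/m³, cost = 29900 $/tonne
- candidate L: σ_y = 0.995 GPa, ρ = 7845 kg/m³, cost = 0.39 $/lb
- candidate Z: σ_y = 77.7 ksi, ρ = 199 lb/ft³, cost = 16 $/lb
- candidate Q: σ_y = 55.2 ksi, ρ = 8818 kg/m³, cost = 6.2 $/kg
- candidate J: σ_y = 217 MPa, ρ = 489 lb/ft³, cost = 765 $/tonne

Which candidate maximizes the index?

After converting to SI:
  candidate A: σ_y = 841.2 MPa, ρ = 1530 kg/m³, cost = 88.18 $/kg
  candidate P: σ_y = 299.0 MPa, ρ = 3820 kg/m³, cost = 29.90 $/kg
  candidate L: σ_y = 995.0 MPa, ρ = 7845 kg/m³, cost = 0.8598 $/kg
  candidate Z: σ_y = 535.7 MPa, ρ = 3188 kg/m³, cost = 35.27 $/kg
  candidate Q: σ_y = 380.6 MPa, ρ = 8818 kg/m³, cost = 6.200 $/kg
  candidate J: σ_y = 217.0 MPa, ρ = 7833 kg/m³, cost = 0.7650 $/kg
  candidate L: M = 148 kN·m per $
  candidate J: M = 36.2 kN·m per $
  candidate Q: M = 6.96 kN·m per $
  candidate A: M = 6.23 kN·m per $
  candidate Z: M = 4.76 kN·m per $
  candidate P: M = 2.62 kN·m per $
Candidate L has the largest M.

candidate L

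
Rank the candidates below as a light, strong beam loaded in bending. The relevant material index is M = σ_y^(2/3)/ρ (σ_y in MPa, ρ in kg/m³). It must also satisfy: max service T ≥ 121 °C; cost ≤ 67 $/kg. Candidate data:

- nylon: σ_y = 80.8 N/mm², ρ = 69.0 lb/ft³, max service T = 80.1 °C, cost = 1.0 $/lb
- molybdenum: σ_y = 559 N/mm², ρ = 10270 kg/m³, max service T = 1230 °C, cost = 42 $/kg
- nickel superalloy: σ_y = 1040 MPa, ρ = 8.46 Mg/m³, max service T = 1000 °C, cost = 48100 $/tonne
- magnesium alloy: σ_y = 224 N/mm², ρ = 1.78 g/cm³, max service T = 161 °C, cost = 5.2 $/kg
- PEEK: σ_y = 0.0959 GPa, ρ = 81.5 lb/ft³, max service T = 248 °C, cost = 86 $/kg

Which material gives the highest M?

magnesium alloy

Screen on constraints: max service T ≥ 121 °C; cost ≤ 67 $/kg. Survivors: molybdenum, nickel superalloy, magnesium alloy.
Convert each candidate to consistent units, then evaluate M:
  molybdenum: σ_y = 559.0 MPa, ρ = 10270 kg/m³
  nickel superalloy: σ_y = 1040 MPa, ρ = 8460 kg/m³
  magnesium alloy: σ_y = 224.0 MPa, ρ = 1780 kg/m³
  magnesium alloy: M = 20.7×10⁻³
  nickel superalloy: M = 12.1×10⁻³
  molybdenum: M = 6.61×10⁻³
The maximum is for magnesium alloy.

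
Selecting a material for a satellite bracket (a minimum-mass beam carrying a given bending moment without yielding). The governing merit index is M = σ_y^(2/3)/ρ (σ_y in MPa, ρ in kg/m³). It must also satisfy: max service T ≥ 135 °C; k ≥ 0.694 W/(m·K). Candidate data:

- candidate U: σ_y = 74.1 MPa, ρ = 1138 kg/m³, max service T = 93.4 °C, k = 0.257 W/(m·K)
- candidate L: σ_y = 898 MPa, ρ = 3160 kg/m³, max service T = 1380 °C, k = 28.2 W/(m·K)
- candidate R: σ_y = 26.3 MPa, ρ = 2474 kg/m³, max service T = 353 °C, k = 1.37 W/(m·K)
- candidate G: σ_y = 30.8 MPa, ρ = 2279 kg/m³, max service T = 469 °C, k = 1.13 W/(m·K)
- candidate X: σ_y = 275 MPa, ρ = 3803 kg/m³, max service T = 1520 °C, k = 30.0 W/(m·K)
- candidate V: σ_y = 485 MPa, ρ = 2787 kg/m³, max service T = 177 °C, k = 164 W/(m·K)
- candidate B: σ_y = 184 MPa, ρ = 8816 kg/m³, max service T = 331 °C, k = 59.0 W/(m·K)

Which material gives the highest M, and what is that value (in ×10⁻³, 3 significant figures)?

Screen on constraints: max service T ≥ 135 °C; k ≥ 0.694 W/(m·K). Survivors: candidate L, candidate R, candidate G, candidate X, candidate V, candidate B.
Computing M directly (units already consistent):
  candidate L: M = 29.5×10⁻³
  candidate V: M = 22.1×10⁻³
  candidate X: M = 11.1×10⁻³
  candidate G: M = 4.31×10⁻³
  candidate B: M = 3.67×10⁻³
  candidate R: M = 3.57×10⁻³
Candidate L has the largest M.

candidate L, M = 29.5×10⁻³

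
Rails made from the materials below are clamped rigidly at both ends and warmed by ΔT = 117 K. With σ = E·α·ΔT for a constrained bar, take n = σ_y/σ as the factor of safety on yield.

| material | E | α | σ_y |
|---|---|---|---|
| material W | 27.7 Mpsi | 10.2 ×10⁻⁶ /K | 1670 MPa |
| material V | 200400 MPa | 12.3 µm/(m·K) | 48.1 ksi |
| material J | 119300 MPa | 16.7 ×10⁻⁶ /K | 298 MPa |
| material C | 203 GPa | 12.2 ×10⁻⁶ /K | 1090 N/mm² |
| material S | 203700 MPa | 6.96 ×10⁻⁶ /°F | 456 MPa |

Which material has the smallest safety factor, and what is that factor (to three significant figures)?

Per material, after unit conversion:
  material W: E = 191.0, α = 10.2, σ_y = 1670 → σ = 228 MPa, n = 7.33
  material V: E = 200.4, α = 12.3, σ_y = 331.6 → σ = 288 MPa, n = 1.15
  material J: E = 119.3, α = 16.7, σ_y = 298.0 → σ = 233 MPa, n = 1.28
  material C: E = 203.0, α = 12.2, σ_y = 1090 → σ = 290 MPa, n = 3.76
  material S: E = 203.7, α = 12.5, σ_y = 456.0 → σ = 299 MPa, n = 1.53
The minimum is material V at n = 1.15.

material V, n = 1.15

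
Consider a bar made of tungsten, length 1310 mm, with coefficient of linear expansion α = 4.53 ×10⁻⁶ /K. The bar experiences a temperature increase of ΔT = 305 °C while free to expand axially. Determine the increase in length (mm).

ΔL = α·L₀·ΔT = 4.53×10⁻⁶ × 1310 mm × 305.0 K = 1.81 mm.

1.81 mm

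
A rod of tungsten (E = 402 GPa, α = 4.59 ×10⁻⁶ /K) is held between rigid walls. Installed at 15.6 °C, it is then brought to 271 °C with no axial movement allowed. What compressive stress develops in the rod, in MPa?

471 MPa

ΔT = 255.4 K. Constrained thermal stress σ = E·α·ΔT = 402.0×10³ MPa × 4.59×10⁻⁶ × 255.4 = 471 MPa (compressive).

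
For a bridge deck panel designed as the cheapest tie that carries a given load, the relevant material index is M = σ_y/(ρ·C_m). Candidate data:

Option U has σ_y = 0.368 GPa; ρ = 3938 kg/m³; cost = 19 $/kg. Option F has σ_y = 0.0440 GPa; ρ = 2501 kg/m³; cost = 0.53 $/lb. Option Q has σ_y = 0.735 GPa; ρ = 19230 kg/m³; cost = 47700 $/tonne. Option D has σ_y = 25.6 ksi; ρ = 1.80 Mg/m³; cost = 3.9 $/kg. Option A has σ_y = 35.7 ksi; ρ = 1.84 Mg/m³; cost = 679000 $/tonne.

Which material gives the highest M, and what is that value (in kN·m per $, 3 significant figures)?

Convert each candidate to consistent units, then evaluate M:
  option U: σ_y = 368.0 MPa, ρ = 3938 kg/m³, cost = 19.00 $/kg
  option F: σ_y = 44.00 MPa, ρ = 2501 kg/m³, cost = 1.168 $/kg
  option Q: σ_y = 735.0 MPa, ρ = 19230 kg/m³, cost = 47.70 $/kg
  option D: σ_y = 176.5 MPa, ρ = 1800 kg/m³, cost = 3.900 $/kg
  option A: σ_y = 246.1 MPa, ρ = 1840 kg/m³, cost = 679.0 $/kg
  option D: M = 25.1 kN·m per $
  option F: M = 15.1 kN·m per $
  option U: M = 4.92 kN·m per $
  option Q: M = 0.801 kN·m per $
  option A: M = 0.197 kN·m per $
Highest index: option D.

option D, M = 25.1 kN·m per $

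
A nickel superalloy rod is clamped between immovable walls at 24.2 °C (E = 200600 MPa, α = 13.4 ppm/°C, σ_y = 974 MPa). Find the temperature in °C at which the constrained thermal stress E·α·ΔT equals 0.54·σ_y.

E = 200600 MPa = 200.6 GPa.
E·α·ΔT = 526.0 MPa ⇒ ΔT = 526.0 / (200.6×10³ × 13.4×10⁻⁶) = 195.7 K.
T = 24.2 + 195.7 = 219.9 °C.

220 °C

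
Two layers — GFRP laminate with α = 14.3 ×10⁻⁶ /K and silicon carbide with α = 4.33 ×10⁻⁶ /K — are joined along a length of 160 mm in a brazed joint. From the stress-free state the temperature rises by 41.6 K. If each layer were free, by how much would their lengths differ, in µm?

Δα = |14.3 − 4.33|×10⁻⁶/K = 9.97×10⁻⁶/K.
ΔL_mismatch = Δα·L·ΔT = 9.97×10⁻⁶ × 160.0 mm × 41.6 K = 66.4 µm.

66.4 µm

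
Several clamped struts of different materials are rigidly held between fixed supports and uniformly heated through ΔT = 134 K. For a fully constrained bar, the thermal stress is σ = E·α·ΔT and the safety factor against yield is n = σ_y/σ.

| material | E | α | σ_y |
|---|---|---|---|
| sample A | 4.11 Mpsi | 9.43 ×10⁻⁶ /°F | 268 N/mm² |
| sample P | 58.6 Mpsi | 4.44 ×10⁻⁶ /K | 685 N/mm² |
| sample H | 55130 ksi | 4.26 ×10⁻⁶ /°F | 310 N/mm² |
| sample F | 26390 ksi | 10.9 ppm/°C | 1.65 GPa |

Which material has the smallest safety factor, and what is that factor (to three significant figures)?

Per material, after unit conversion:
  sample A: E = 28.34, α = 17.0, σ_y = 268.0 → σ = 64.5 MPa, n = 4.16
  sample P: E = 404.0, α = 4.44, σ_y = 685.0 → σ = 240 MPa, n = 2.85
  sample H: E = 380.1, α = 7.67, σ_y = 310.0 → σ = 391 MPa, n = 0.794
  sample F: E = 182.0, α = 10.9, σ_y = 1650 → σ = 266 MPa, n = 6.21
Sample H has the lowest safety factor, n = 0.794.

sample H, n = 0.794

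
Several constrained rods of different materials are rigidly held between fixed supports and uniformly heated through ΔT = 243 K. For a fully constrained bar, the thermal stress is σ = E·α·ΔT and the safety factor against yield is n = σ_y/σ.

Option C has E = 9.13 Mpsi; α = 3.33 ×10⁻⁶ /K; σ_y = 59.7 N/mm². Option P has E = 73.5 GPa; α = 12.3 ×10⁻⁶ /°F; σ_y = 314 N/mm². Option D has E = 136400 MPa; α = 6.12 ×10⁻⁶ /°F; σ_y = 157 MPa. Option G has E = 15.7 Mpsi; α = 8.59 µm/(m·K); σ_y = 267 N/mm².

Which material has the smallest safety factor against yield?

With everything in SI (GPa, ×10⁻⁶/K, MPa):
  option C: E = 62.95, α = 3.33, σ_y = 59.70 → σ = 50.9 MPa, n = 1.17
  option P: E = 73.50, α = 22.1, σ_y = 314.0 → σ = 395 MPa, n = 0.794
  option D: E = 136.4, α = 11.0, σ_y = 157.0 → σ = 365 MPa, n = 0.430
  option G: E = 108.2, α = 8.59, σ_y = 267.0 → σ = 226 MPa, n = 1.18
The minimum is option D at n = 0.430.

option D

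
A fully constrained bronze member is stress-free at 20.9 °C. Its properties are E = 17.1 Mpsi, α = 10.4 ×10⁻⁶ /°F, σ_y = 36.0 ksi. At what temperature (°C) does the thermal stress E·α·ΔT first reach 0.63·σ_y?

91.8 °C

E = 17.1 Mpsi = 117.9 GPa.
α = 10.4×10⁻⁶/°F × 9/5 = 18.7×10⁻⁶/K.
σ_y = 36.0 ksi = 248.2 MPa.
E·α·ΔT = 156.4 MPa ⇒ ΔT = 156.4 / (117.9×10³ × 18.7×10⁻⁶) = 70.85 K.
T = 20.9 + 70.85 = 91.75 °C.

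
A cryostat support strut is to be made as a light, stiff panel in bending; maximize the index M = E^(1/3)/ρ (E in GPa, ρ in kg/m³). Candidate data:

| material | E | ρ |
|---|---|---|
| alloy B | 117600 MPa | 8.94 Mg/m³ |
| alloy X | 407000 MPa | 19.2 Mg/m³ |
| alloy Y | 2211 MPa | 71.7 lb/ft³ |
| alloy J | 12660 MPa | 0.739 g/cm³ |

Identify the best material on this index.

alloy J

Normalizing units and computing the index:
  alloy B: E = 117.6 GPa, ρ = 8940 kg/m³
  alloy X: E = 407.0 GPa, ρ = 19200 kg/m³
  alloy Y: E = 2.211 GPa, ρ = 1149 kg/m³
  alloy J: E = 12.66 GPa, ρ = 739.0 kg/m³
  alloy J: M = 3.15×10⁻³
  alloy Y: M = 1.13×10⁻³
  alloy B: M = 0.548×10⁻³
  alloy X: M = 0.386×10⁻³
Highest index: alloy J.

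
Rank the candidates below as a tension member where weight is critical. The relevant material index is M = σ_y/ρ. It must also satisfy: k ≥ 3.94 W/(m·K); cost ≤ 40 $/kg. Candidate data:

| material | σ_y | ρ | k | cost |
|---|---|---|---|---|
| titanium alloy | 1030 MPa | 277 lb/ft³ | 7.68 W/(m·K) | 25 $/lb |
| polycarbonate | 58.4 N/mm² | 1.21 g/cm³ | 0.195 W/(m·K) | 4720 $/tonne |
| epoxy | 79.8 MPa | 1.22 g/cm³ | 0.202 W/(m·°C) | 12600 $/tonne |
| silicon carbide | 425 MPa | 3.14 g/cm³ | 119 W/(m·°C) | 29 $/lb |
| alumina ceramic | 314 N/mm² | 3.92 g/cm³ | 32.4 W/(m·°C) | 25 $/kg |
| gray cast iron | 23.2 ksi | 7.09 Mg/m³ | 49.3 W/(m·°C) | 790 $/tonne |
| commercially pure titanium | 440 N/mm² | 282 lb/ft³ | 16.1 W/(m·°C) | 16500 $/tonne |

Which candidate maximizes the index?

Screen on constraints: k ≥ 3.94 W/(m·K); cost ≤ 40 $/kg. Survivors: alumina ceramic, gray cast iron, commercially pure titanium.
In SI units:
  alumina ceramic: σ_y = 314.0 MPa, ρ = 3920 kg/m³
  gray cast iron: σ_y = 160.0 MPa, ρ = 7090 kg/m³
  commercially pure titanium: σ_y = 440.0 MPa, ρ = 4517 kg/m³
  commercially pure titanium: M = 97.4 kN·m/kg
  alumina ceramic: M = 80.1 kN·m/kg
  gray cast iron: M = 22.6 kN·m/kg
The maximum is for commercially pure titanium.

commercially pure titanium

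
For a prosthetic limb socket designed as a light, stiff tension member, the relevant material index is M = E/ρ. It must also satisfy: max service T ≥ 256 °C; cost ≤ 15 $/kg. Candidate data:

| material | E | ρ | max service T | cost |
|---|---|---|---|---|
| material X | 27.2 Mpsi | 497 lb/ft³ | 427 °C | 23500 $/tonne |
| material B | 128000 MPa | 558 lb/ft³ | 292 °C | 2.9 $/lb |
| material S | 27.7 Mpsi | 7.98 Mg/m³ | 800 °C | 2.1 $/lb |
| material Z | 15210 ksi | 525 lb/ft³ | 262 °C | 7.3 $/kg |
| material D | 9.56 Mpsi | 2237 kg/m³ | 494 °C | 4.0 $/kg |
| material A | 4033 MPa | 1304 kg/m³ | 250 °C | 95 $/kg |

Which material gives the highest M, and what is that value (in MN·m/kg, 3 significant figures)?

material D, M = 29.5 MN·m/kg

Screen on constraints: max service T ≥ 256 °C; cost ≤ 15 $/kg. Survivors: material B, material S, material Z, material D.
Putting every candidate on a common basis:
  material B: E = 128.0 GPa, ρ = 8938 kg/m³
  material S: E = 191.0 GPa, ρ = 7980 kg/m³
  material Z: E = 104.9 GPa, ρ = 8410 kg/m³
  material D: E = 65.91 GPa, ρ = 2237 kg/m³
  material D: M = 29.5 MN·m/kg
  material S: M = 23.9 MN·m/kg
  material B: M = 14.3 MN·m/kg
  material Z: M = 12.5 MN·m/kg
Material D has the largest M.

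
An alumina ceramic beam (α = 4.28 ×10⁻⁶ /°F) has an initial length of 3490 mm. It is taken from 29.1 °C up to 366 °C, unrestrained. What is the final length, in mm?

3499.1 mm

Convert α: 4.28×10⁻⁶/°F × (9/5) = 7.70×10⁻⁶/K.
ΔT = 366 − 29.1 = 336.9 K.
ΔL = α·L₀·ΔT = 7.70×10⁻⁶ × 3490 mm × 336.9 K = 9.06 mm.
L = L₀ + ΔL = 3490 + 9.06 = 3499.1 mm.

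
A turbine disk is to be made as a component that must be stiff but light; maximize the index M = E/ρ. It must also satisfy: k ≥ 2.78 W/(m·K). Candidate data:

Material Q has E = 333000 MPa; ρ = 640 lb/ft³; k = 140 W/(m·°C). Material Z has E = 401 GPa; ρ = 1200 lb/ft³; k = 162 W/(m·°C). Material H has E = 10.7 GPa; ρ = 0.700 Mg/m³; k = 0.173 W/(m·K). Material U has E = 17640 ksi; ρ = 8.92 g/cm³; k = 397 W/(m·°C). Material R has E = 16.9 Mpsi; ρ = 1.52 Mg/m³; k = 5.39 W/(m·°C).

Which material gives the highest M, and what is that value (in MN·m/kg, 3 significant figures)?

Screen on constraints: k ≥ 2.78 W/(m·K). Survivors: material Q, material Z, material U, material R.
Putting every candidate on a common basis:
  material Q: E = 333.0 GPa, ρ = 10250 kg/m³
  material Z: E = 401.0 GPa, ρ = 19220 kg/m³
  material U: E = 121.6 GPa, ρ = 8920 kg/m³
  material R: E = 116.5 GPa, ρ = 1520 kg/m³
  material R: M = 76.7 MN·m/kg
  material Q: M = 32.5 MN·m/kg
  material Z: M = 20.9 MN·m/kg
  material U: M = 13.6 MN·m/kg
The maximum is for material R.

material R, M = 76.7 MN·m/kg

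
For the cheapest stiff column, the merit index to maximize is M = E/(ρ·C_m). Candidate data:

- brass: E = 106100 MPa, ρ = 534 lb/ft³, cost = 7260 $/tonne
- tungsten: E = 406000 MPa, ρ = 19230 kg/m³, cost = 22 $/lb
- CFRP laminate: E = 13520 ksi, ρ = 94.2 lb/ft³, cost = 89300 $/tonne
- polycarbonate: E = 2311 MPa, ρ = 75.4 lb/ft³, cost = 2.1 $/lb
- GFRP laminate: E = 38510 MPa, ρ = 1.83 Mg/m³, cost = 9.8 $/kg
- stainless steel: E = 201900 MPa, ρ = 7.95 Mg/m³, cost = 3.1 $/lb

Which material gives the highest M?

stainless steel

After converting to SI:
  brass: E = 106.1 GPa, ρ = 8554 kg/m³, cost = 7.260 $/kg
  tungsten: E = 406.0 GPa, ρ = 19230 kg/m³, cost = 48.50 $/kg
  CFRP laminate: E = 93.22 GPa, ρ = 1509 kg/m³, cost = 89.30 $/kg
  polycarbonate: E = 2.311 GPa, ρ = 1208 kg/m³, cost = 4.630 $/kg
  GFRP laminate: E = 38.51 GPa, ρ = 1830 kg/m³, cost = 9.800 $/kg
  stainless steel: E = 201.9 GPa, ρ = 7950 kg/m³, cost = 6.834 $/kg
  stainless steel: M = 3.72 MN·m per $
  GFRP laminate: M = 2.15 MN·m per $
  brass: M = 1.71 MN·m per $
  CFRP laminate: M = 0.692 MN·m per $
  tungsten: M = 0.435 MN·m per $
  polycarbonate: M = 0.413 MN·m per $
Stainless steel ranks first.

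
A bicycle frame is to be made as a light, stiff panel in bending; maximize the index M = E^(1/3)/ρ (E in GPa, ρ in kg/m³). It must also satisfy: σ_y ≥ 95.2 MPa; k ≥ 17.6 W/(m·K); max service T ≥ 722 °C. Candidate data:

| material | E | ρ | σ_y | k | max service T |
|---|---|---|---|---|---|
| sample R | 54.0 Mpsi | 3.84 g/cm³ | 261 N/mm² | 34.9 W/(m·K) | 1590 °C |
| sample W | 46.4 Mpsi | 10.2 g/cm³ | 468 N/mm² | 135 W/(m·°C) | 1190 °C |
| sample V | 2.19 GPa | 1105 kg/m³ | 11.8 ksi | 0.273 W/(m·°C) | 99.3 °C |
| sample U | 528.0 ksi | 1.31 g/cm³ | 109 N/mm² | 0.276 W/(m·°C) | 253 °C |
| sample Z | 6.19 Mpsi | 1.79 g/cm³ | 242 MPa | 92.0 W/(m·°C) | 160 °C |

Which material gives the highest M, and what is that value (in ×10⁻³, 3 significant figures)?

sample R, M = 1.87×10⁻³

Screen on constraints: σ_y ≥ 95.2 MPa; k ≥ 17.6 W/(m·K); max service T ≥ 722 °C. Survivors: sample R, sample W.
In SI units:
  sample R: E = 372.3 GPa, ρ = 3840 kg/m³
  sample W: E = 319.9 GPa, ρ = 10200 kg/m³
  sample R: M = 1.87×10⁻³
  sample W: M = 0.671×10⁻³
Highest index: sample R.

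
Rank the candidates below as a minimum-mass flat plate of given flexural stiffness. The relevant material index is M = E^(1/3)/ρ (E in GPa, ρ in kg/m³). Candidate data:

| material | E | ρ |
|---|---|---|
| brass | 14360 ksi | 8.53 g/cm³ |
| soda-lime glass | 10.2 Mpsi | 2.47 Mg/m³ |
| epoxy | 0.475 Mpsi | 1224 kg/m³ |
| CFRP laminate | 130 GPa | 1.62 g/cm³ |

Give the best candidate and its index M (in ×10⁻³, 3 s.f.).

CFRP laminate, M = 3.13×10⁻³

Convert each candidate to consistent units, then evaluate M:
  brass: E = 99.01 GPa, ρ = 8530 kg/m³
  soda-lime glass: E = 70.33 GPa, ρ = 2470 kg/m³
  epoxy: E = 3.275 GPa, ρ = 1224 kg/m³
  CFRP laminate: E = 130.0 GPa, ρ = 1620 kg/m³
  CFRP laminate: M = 3.13×10⁻³
  soda-lime glass: M = 1.67×10⁻³
  epoxy: M = 1.21×10⁻³
  brass: M = 0.542×10⁻³
Highest index: CFRP laminate.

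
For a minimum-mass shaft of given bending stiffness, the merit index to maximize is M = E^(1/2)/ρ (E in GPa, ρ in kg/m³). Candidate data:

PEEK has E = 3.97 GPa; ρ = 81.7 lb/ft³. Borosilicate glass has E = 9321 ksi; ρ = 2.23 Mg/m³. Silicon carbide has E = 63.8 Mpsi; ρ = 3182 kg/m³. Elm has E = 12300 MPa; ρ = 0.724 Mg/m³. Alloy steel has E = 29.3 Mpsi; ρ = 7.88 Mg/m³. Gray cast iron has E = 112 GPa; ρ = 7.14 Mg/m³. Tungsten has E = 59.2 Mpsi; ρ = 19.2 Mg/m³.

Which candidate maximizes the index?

silicon carbide

Convert each candidate to consistent units, then evaluate M:
  PEEK: E = 3.970 GPa, ρ = 1309 kg/m³
  borosilicate glass: E = 64.27 GPa, ρ = 2230 kg/m³
  silicon carbide: E = 439.9 GPa, ρ = 3182 kg/m³
  elm: E = 12.30 GPa, ρ = 724.0 kg/m³
  alloy steel: E = 202.0 GPa, ρ = 7880 kg/m³
  gray cast iron: E = 112.0 GPa, ρ = 7140 kg/m³
  tungsten: E = 408.2 GPa, ρ = 19200 kg/m³
  silicon carbide: M = 6.59×10⁻³
  elm: M = 4.84×10⁻³
  borosilicate glass: M = 3.59×10⁻³
  alloy steel: M = 1.80×10⁻³
  PEEK: M = 1.52×10⁻³
  gray cast iron: M = 1.48×10⁻³
  tungsten: M = 1.05×10⁻³
Highest index: silicon carbide.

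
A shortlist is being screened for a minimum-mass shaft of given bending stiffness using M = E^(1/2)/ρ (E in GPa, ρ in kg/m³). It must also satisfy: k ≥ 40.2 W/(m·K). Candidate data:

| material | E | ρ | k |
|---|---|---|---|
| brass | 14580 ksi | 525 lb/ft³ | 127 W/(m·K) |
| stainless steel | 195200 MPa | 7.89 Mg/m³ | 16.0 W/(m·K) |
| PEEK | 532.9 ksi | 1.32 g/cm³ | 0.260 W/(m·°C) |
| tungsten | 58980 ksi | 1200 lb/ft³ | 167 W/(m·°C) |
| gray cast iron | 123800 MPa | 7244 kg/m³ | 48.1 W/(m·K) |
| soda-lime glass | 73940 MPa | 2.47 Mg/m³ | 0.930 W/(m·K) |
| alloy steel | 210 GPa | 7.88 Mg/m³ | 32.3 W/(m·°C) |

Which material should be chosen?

Screen on constraints: k ≥ 40.2 W/(m·K). Survivors: brass, tungsten, gray cast iron.
Normalizing units and computing the index:
  brass: E = 100.5 GPa, ρ = 8410 kg/m³
  tungsten: E = 406.7 GPa, ρ = 19220 kg/m³
  gray cast iron: E = 123.8 GPa, ρ = 7244 kg/m³
  gray cast iron: M = 1.54×10⁻³
  brass: M = 1.19×10⁻³
  tungsten: M = 1.05×10⁻³
Highest index: gray cast iron.

gray cast iron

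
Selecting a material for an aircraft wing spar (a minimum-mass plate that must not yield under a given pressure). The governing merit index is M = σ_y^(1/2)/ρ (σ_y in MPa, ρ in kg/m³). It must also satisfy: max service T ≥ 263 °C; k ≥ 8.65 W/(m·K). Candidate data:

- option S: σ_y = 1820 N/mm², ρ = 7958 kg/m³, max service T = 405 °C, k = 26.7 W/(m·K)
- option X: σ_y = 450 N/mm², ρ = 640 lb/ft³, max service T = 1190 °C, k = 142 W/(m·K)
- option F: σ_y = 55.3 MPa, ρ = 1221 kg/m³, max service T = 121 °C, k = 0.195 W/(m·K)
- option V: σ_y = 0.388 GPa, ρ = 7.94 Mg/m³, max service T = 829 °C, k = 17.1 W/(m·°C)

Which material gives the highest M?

option S

Screen on constraints: max service T ≥ 263 °C; k ≥ 8.65 W/(m·K). Survivors: option S, option X, option V.
Normalizing units and computing the index:
  option S: σ_y = 1820 MPa, ρ = 7958 kg/m³
  option X: σ_y = 450.0 MPa, ρ = 10250 kg/m³
  option V: σ_y = 388.0 MPa, ρ = 7940 kg/m³
  option S: M = 5.36×10⁻³
  option V: M = 2.48×10⁻³
  option X: M = 2.07×10⁻³
Option S ranks first.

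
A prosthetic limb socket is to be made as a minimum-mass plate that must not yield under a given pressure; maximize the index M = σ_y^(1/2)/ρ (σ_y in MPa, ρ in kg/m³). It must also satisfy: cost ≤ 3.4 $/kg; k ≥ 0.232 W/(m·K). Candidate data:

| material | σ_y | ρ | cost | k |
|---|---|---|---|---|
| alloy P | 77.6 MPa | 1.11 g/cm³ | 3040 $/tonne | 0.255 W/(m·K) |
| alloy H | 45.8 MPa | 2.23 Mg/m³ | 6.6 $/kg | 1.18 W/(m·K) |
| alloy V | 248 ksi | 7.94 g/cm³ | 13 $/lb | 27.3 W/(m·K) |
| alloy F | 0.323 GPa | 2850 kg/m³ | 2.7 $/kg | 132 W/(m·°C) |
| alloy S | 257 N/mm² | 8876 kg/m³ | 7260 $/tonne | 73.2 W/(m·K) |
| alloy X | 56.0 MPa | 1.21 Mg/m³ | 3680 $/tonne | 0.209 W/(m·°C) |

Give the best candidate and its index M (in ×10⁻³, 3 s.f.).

alloy P, M = 7.94×10⁻³

Screen on constraints: cost ≤ 3.4 $/kg; k ≥ 0.232 W/(m·K). Survivors: alloy P, alloy F.
Putting every candidate on a common basis:
  alloy P: σ_y = 77.60 MPa, ρ = 1110 kg/m³
  alloy F: σ_y = 323.0 MPa, ρ = 2850 kg/m³
  alloy P: M = 7.94×10⁻³
  alloy F: M = 6.31×10⁻³
Highest index: alloy P.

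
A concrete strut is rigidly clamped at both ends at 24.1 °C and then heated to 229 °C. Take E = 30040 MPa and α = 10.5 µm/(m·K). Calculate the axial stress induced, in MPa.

64.6 MPa

E = 30040 MPa = 30.04 GPa.
ΔT = 204.9 K. Constrained thermal stress σ = E·α·ΔT = 30.04×10³ MPa × 10.5×10⁻⁶ × 204.9 = 64.6 MPa (compressive).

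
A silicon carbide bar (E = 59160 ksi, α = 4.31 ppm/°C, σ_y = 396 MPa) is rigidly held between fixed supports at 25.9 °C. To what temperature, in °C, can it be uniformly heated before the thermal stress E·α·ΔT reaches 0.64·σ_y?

E = 59160 ksi = 407.9 GPa.
E·α·ΔT = 253.4 MPa ⇒ ΔT = 253.4 / (407.9×10³ × 4.31×10⁻⁶) = 144.2 K.
T = 25.9 + 144.2 = 170.1 °C.

170 °C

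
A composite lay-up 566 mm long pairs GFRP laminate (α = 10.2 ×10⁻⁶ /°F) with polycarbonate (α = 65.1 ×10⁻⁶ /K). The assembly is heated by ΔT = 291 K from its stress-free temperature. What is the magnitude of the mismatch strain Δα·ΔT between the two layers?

0.0136

GFRP laminate: α = 10.2×10⁻⁶/°F × 9/5 = 18.4×10⁻⁶/K.
Δα = |18.4 − 65.1|×10⁻⁶/K = 46.7×10⁻⁶/K.
Mismatch strain = Δα·ΔT = 46.7×10⁻⁶ × 291.0 = 0.0136.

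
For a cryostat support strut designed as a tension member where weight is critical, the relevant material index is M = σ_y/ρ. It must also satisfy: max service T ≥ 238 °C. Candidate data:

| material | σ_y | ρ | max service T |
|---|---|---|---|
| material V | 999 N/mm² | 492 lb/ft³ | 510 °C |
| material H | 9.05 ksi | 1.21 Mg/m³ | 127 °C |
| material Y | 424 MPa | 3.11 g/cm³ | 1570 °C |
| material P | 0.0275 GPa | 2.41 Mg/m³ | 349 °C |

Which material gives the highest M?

material Y

Screen on constraints: max service T ≥ 238 °C. Survivors: material V, material Y, material P.
Normalizing units and computing the index:
  material V: σ_y = 999.0 MPa, ρ = 7881 kg/m³
  material Y: σ_y = 424.0 MPa, ρ = 3110 kg/m³
  material P: σ_y = 27.50 MPa, ρ = 2410 kg/m³
  material Y: M = 136 kN·m/kg
  material V: M = 127 kN·m/kg
  material P: M = 11.4 kN·m/kg
Material Y has the largest M.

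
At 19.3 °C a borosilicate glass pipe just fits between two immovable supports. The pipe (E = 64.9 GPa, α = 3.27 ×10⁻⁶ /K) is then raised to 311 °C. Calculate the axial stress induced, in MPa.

ΔT = 291.7 K. Constrained thermal stress σ = E·α·ΔT = 64.90×10³ MPa × 3.27×10⁻⁶ × 291.7 = 61.9 MPa (compressive).

61.9 MPa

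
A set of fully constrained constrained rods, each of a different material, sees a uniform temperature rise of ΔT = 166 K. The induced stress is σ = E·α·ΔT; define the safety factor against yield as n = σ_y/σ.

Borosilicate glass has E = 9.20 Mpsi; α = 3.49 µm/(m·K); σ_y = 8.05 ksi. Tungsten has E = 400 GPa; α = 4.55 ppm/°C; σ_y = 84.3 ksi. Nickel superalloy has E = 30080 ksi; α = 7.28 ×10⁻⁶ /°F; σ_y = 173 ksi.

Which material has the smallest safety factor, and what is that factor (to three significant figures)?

With everything in SI (GPa, ×10⁻⁶/K, MPa):
  borosilicate glass: E = 63.43, α = 3.49, σ_y = 55.50 → σ = 36.7 MPa, n = 1.51
  tungsten: E = 400.0, α = 4.55, σ_y = 581.2 → σ = 302 MPa, n = 1.92
  nickel superalloy: E = 207.4, α = 13.1, σ_y = 1193 → σ = 451 MPa, n = 2.64
Smallest n: borosilicate glass with n = 1.51.

borosilicate glass, n = 1.51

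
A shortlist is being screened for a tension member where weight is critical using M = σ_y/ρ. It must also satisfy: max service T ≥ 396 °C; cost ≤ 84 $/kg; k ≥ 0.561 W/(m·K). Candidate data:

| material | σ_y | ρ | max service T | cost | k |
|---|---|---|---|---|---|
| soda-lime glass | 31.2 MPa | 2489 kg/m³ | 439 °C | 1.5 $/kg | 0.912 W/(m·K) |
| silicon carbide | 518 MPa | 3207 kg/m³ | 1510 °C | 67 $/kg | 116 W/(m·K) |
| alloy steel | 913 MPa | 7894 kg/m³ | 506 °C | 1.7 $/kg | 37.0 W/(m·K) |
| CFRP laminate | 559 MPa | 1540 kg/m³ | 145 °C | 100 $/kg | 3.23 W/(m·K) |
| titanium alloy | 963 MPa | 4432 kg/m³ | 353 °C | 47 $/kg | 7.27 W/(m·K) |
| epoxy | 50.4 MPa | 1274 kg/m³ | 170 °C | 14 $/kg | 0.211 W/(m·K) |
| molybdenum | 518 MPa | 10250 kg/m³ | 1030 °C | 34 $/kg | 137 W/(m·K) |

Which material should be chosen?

Screen on constraints: max service T ≥ 396 °C; cost ≤ 84 $/kg; k ≥ 0.561 W/(m·K). Survivors: soda-lime glass, silicon carbide, alloy steel, molybdenum.
Evaluate M for each candidate:
  silicon carbide: M = 162 kN·m/kg
  alloy steel: M = 116 kN·m/kg
  molybdenum: M = 50.5 kN·m/kg
  soda-lime glass: M = 12.5 kN·m/kg
Highest index: silicon carbide.

silicon carbide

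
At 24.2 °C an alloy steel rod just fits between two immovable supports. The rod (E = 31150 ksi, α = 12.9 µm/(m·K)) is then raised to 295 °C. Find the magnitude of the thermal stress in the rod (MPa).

E = 31150 ksi = 214.8 GPa.
ΔT = 270.8 K. Constrained thermal stress σ = E·α·ΔT = 214.8×10³ MPa × 12.9×10⁻⁶ × 270.8 = 750 MPa (compressive).

750 MPa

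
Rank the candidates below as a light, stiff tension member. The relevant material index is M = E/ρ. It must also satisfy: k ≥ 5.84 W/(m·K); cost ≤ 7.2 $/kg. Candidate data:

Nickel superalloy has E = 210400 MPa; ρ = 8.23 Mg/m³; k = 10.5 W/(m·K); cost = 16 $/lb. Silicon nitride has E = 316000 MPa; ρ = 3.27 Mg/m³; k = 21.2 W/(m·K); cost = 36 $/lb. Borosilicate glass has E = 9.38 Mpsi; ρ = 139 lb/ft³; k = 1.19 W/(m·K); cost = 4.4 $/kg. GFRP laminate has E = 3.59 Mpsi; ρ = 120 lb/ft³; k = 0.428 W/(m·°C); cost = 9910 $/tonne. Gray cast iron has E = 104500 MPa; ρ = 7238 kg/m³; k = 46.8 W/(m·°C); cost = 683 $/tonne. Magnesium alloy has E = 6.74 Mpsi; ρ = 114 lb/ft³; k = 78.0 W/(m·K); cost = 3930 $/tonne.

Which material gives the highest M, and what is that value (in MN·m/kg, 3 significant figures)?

magnesium alloy, M = 25.4 MN·m/kg

Screen on constraints: k ≥ 5.84 W/(m·K); cost ≤ 7.2 $/kg. Survivors: gray cast iron, magnesium alloy.
Convert each candidate to consistent units, then evaluate M:
  gray cast iron: E = 104.5 GPa, ρ = 7238 kg/m³
  magnesium alloy: E = 46.47 GPa, ρ = 1826 kg/m³
  magnesium alloy: M = 25.4 MN·m/kg
  gray cast iron: M = 14.4 MN·m/kg
Highest index: magnesium alloy.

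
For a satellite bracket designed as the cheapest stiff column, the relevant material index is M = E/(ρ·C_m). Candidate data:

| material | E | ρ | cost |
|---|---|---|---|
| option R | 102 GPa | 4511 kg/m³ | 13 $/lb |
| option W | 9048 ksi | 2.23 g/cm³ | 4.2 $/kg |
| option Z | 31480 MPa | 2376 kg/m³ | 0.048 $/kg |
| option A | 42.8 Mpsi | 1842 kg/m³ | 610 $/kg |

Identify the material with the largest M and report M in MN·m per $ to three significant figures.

In SI units:
  option R: E = 102.0 GPa, ρ = 4511 kg/m³, cost = 28.66 $/kg
  option W: E = 62.38 GPa, ρ = 2230 kg/m³, cost = 4.200 $/kg
  option Z: E = 31.48 GPa, ρ = 2376 kg/m³, cost = 0.04800 $/kg
  option A: E = 295.1 GPa, ρ = 1842 kg/m³, cost = 610.0 $/kg
  option Z: M = 276 MN·m per $
  option W: M = 6.66 MN·m per $
  option R: M = 0.789 MN·m per $
  option A: M = 0.263 MN·m per $
Option Z has the largest M.

option Z, M = 276 MN·m per $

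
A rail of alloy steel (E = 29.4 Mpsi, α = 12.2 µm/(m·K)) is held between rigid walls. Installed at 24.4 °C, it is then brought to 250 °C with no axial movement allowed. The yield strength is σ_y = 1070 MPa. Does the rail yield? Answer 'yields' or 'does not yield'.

does not yield

E = 29.4 Mpsi = 202.7 GPa.
ΔT = 225.6 K. Constrained thermal stress σ = E·α·ΔT = 202.7×10³ MPa × 12.2×10⁻⁶ × 225.6 = 558 MPa (compressive).
Compare to σ_y = 1070 MPa: σ < σ_y, so it does not yield.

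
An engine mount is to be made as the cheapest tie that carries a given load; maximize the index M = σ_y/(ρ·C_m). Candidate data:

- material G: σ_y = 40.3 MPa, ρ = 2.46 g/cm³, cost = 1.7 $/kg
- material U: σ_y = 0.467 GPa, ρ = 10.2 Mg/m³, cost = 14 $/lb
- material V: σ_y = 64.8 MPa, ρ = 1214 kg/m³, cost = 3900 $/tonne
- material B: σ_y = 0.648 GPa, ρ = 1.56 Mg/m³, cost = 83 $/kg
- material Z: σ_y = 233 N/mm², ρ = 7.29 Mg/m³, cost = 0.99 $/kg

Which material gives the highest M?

material Z

In SI units:
  material G: σ_y = 40.30 MPa, ρ = 2460 kg/m³, cost = 1.700 $/kg
  material U: σ_y = 467.0 MPa, ρ = 10200 kg/m³, cost = 30.86 $/kg
  material V: σ_y = 64.80 MPa, ρ = 1214 kg/m³, cost = 3.900 $/kg
  material B: σ_y = 648.0 MPa, ρ = 1560 kg/m³, cost = 83.00 $/kg
  material Z: σ_y = 233.0 MPa, ρ = 7290 kg/m³, cost = 0.9900 $/kg
  material Z: M = 32.3 kN·m per $
  material V: M = 13.7 kN·m per $
  material G: M = 9.64 kN·m per $
  material B: M = 5.00 kN·m per $
  material U: M = 1.48 kN·m per $
Material Z has the largest M.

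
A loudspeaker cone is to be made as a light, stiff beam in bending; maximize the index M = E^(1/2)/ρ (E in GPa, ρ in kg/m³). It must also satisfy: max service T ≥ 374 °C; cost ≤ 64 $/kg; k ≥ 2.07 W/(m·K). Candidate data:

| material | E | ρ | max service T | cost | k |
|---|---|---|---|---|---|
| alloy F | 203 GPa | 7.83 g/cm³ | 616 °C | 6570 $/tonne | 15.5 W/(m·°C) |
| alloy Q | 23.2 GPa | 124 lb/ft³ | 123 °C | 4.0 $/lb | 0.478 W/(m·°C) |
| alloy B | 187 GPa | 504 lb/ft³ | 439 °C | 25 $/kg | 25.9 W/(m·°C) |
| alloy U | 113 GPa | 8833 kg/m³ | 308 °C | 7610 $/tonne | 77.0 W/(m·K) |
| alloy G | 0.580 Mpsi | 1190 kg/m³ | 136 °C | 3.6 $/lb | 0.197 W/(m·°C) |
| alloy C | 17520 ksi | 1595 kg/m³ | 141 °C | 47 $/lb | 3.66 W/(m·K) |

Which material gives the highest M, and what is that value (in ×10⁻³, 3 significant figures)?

Screen on constraints: max service T ≥ 374 °C; cost ≤ 64 $/kg; k ≥ 2.07 W/(m·K). Survivors: alloy F, alloy B.
Putting every candidate on a common basis:
  alloy F: E = 203.0 GPa, ρ = 7830 kg/m³
  alloy B: E = 187.0 GPa, ρ = 8073 kg/m³
  alloy F: M = 1.82×10⁻³
  alloy B: M = 1.69×10⁻³
Alloy F has the largest M.

alloy F, M = 1.82×10⁻³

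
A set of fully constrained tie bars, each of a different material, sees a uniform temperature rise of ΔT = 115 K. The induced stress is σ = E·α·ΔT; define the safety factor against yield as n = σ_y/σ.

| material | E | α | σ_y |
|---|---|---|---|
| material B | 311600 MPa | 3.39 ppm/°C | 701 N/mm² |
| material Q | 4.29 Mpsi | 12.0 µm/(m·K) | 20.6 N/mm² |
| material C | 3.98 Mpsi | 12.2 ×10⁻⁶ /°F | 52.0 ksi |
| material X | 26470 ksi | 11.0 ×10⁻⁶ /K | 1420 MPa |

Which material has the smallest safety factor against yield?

With everything in SI (GPa, ×10⁻⁶/K, MPa):
  material B: E = 311.6, α = 3.39, σ_y = 701.0 → σ = 121 MPa, n = 5.77
  material Q: E = 29.58, α = 12.0, σ_y = 20.60 → σ = 40.8 MPa, n = 0.505
  material C: E = 27.44, α = 22.0, σ_y = 358.5 → σ = 69.3 MPa, n = 5.17
  material X: E = 182.5, α = 11.0, σ_y = 1420 → σ = 231 MPa, n = 6.15
Smallest n: material Q with n = 0.505.

material Q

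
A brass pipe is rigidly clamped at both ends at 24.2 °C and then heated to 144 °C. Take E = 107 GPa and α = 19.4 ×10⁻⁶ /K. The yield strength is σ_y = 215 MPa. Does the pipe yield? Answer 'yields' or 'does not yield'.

yields

ΔT = 119.8 K. Constrained thermal stress σ = E·α·ΔT = 107.0×10³ MPa × 19.4×10⁻⁶ × 119.8 = 249 MPa (compressive).
Compare to σ_y = 215 MPa: σ ≥ σ_y, so it yields.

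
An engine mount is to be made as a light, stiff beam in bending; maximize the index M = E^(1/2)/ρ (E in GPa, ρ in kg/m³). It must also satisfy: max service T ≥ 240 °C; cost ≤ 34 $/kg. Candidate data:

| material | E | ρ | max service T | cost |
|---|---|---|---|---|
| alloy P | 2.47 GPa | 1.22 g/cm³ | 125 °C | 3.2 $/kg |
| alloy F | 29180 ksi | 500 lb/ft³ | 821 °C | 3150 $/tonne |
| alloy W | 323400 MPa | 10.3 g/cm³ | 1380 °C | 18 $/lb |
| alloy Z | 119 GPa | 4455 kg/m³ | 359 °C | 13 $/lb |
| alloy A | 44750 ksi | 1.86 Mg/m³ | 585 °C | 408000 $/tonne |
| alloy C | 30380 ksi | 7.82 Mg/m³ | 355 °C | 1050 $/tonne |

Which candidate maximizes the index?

Screen on constraints: max service T ≥ 240 °C; cost ≤ 34 $/kg. Survivors: alloy F, alloy Z, alloy C.
Putting every candidate on a common basis:
  alloy F: E = 201.2 GPa, ρ = 8009 kg/m³
  alloy Z: E = 119.0 GPa, ρ = 4455 kg/m³
  alloy C: E = 209.5 GPa, ρ = 7820 kg/m³
  alloy Z: M = 2.45×10⁻³
  alloy C: M = 1.85×10⁻³
  alloy F: M = 1.77×10⁻³
Highest index: alloy Z.

alloy Z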